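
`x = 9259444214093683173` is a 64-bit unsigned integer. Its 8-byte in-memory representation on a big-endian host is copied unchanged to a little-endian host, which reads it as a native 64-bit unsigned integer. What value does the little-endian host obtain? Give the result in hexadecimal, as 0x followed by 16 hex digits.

9259444214093683173 in 64-bit hexadecimal is 0x808027743E9999E5.
Stored big-endian, the bytes at ascending addresses are 80 80 27 74 3E 99 99 E5.
Read back as little-endian, the first byte is least significant, giving 0xE599993E74278080.

0xE599993E74278080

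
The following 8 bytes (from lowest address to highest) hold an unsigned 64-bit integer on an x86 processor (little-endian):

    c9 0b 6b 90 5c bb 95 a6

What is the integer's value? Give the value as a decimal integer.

12003706388060244937

In little-endian order the low byte comes first in memory.
Reassemble most-significant byte first: A6 95 BB 5C 90 6B 0B C9 → 0xA695BB5C906B0BC9.
0xA695BB5C906B0BC9 = 12003706388060244937.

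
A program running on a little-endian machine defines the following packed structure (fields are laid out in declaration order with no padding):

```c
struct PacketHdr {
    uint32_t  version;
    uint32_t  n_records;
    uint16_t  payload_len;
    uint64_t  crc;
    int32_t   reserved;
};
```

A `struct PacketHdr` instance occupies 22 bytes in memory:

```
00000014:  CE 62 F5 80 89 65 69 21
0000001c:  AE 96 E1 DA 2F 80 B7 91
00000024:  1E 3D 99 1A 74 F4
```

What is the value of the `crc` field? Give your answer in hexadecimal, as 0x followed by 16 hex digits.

`crc` follows `version` (4 B), `n_records` (4 B), `payload_len` (2 B), so it starts at offset 4 + 4 + 2 = 10 and occupies 8 bytes.
Bytes at offsets 10..17: E1 DA 2F 80 B7 91 1E 3D.
Little-endian: lowest address holds the least-significant byte.
Reassemble most-significant byte first: 3D 1E 91 B7 80 2F DA E1 → 0x3D1E91B7802FDAE1.

0x3D1E91B7802FDAE1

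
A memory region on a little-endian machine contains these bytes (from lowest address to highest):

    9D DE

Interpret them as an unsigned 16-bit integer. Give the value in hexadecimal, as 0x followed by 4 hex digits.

Little-endian: lowest address holds the least-significant byte.
Reassemble most-significant byte first: DE 9D → 0xDE9D.

0xDE9D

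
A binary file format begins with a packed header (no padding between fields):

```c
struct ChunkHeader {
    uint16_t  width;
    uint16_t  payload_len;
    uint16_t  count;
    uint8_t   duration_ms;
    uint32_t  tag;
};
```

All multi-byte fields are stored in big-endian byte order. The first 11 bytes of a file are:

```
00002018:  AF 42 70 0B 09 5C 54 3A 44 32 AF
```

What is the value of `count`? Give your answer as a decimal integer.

`count` follows `width` (2 B), `payload_len` (2 B), so it starts at offset 2 + 2 = 4 and occupies 2 bytes.
Bytes at offsets 4..5: 09 5C.
In big-endian order the high byte comes first in memory.
The bytes are already most-significant first: 0x095C.
0x095C = 2396.

2396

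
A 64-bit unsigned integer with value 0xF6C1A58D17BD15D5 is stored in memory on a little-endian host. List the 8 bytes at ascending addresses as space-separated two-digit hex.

Split into bytes (most-significant first): F6 C1 A5 8D 17 BD 15 D5.
In little-endian order the low byte comes first in memory.
So at ascending addresses the bytes are D5 15 BD 17 8D A5 C1 F6.

D5 15 BD 17 8D A5 C1 F6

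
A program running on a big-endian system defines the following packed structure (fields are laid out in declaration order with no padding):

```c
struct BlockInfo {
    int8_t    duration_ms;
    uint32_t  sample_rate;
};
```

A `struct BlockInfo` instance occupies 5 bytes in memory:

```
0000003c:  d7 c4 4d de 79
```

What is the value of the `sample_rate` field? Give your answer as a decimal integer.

`sample_rate` follows `duration_ms` (1 byte), so it starts at byte offset 1 and occupies 4 bytes.
Bytes at offsets 1..4: C4 4D DE 79.
Big-endian: lowest address holds the most-significant byte.
The bytes are already most-significant first: 0xC44DDE79.
0xC44DDE79 = 3293437561.

3293437561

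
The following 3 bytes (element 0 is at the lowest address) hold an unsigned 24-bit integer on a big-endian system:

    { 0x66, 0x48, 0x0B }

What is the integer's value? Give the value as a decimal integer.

6703115

Big-endian: lowest address holds the most-significant byte.
The bytes are already most-significant first: 0x66480B.
0x66480B = 6703115.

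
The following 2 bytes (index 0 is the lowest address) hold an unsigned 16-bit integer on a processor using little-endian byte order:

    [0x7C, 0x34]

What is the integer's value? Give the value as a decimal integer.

13436

Little-endian stores the least-significant byte at the lowest address.
Reassemble most-significant byte first: 34 7C → 0x347C.
0x347C = 13436.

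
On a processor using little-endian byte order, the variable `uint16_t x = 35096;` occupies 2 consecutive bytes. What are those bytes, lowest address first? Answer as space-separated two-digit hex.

35096 in hexadecimal, padded to 16 bits, is 0x8918.
Split into bytes (most-significant first): 89 18.
In little-endian order the low byte comes first in memory.
So at ascending addresses the bytes are 18 89.

18 89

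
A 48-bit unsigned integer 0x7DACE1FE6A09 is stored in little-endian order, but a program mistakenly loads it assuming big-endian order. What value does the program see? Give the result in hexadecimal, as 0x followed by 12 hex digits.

Stored little-endian, the bytes at ascending addresses are 09 6A FE E1 AC 7D.
Read back as big-endian, the last byte is least significant, giving 0x096AFEE1AC7D.

0x096AFEE1AC7D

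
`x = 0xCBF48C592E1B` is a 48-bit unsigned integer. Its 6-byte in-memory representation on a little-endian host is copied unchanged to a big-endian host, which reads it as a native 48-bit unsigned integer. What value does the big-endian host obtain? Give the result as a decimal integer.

Stored little-endian, the bytes at ascending addresses are 1B 2E 59 8C F4 CB.
Read back as big-endian, the last byte is least significant, giving 0x1B2E598CF4CB.
0x1B2E598CF4CB = 29885884855499.

29885884855499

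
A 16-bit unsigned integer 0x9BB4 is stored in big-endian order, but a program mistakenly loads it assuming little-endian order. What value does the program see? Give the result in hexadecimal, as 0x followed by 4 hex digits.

0xB49B

Stored big-endian, the bytes at ascending addresses are 9B B4.
Read back as little-endian, the first byte is least significant, giving 0xB49B.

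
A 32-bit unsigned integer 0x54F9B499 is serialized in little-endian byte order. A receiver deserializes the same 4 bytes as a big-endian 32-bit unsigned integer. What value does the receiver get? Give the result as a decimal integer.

2578774356

Stored little-endian, the bytes at ascending addresses are 99 B4 F9 54.
Read back as big-endian, the last byte is least significant, giving 0x99B4F954.
0x99B4F954 = 2578774356.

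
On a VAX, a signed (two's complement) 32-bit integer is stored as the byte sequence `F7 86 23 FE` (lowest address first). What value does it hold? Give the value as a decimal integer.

-31226121

Little-endian: lowest address holds the least-significant byte.
Reassemble most-significant byte first: FE 23 86 F7 → 0xFE2386F7.
Top bit is set, so as a signed 32-bit value this is 0xFE2386F7 − 2^32 = -31226121.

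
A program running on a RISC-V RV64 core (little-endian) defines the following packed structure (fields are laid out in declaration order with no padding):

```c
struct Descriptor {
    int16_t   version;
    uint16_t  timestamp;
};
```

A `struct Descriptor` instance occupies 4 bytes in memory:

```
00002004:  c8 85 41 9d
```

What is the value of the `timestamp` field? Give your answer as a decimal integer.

40257

`timestamp` follows `version` (2 bytes), so it starts at byte offset 2 and occupies 2 bytes.
Bytes at offsets 2..3: 41 9D.
In little-endian order the low byte comes first in memory.
Reassemble most-significant byte first: 9D 41 → 0x9D41.
0x9D41 = 40257.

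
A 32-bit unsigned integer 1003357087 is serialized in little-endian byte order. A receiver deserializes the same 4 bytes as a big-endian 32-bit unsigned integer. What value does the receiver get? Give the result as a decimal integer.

2667826747

1003357087 in 32-bit hexadecimal is 0x3BCE039F.
Stored little-endian, the bytes at ascending addresses are 9F 03 CE 3B.
Read back as big-endian, the last byte is least significant, giving 0x9F03CE3B.
0x9F03CE3B = 2667826747.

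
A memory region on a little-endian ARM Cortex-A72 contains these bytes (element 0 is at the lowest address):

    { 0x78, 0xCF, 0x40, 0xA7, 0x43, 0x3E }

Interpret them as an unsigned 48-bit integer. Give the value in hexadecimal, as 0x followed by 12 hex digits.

Little-endian stores the least-significant byte at the lowest address.
Reassemble most-significant byte first: 3E 43 A7 40 CF 78 → 0x3E43A740CF78.

0x3E43A740CF78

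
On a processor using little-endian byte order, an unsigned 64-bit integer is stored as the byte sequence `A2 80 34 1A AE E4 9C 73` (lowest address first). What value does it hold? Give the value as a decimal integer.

Little-endian stores the least-significant byte at the lowest address.
Reassemble most-significant byte first: 73 9C E4 AE 1A 34 80 A2 → 0x739CE4AE1A3480A2.
0x739CE4AE1A3480A2 = 8330784847143665826.

8330784847143665826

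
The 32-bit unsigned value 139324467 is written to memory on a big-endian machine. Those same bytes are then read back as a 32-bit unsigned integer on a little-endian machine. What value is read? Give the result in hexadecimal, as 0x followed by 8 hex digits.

139324467 in 32-bit hexadecimal is 0x084DEC33.
Stored big-endian, the bytes at ascending addresses are 08 4D EC 33.
Read back as little-endian, the first byte is least significant, giving 0x33EC4D08.

0x33EC4D08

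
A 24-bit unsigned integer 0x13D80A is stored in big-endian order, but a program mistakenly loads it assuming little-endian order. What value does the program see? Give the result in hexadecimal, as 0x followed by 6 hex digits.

0x0AD813

Stored big-endian, the bytes at ascending addresses are 13 D8 0A.
Read back as little-endian, the first byte is least significant, giving 0x0AD813.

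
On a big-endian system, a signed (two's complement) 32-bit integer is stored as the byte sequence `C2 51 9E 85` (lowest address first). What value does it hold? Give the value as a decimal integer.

-1034838395

In big-endian order the high byte comes first in memory.
The bytes are already most-significant first: 0xC2519E85.
Top bit is set, so as a signed 32-bit value this is 0xC2519E85 − 2^32 = -1034838395.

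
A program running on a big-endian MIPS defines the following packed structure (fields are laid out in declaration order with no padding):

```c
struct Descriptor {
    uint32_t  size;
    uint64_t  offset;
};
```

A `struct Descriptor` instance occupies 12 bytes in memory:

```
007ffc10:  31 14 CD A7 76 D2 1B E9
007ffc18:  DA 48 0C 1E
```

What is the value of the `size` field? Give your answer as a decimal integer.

823446951

`size` is the first field, at byte offset 0, occupying 4 bytes.
Bytes at offsets 0..3: 31 14 CD A7.
Big-endian stores the most-significant byte at the lowest address.
The bytes are already most-significant first: 0x3114CDA7.
0x3114CDA7 = 823446951.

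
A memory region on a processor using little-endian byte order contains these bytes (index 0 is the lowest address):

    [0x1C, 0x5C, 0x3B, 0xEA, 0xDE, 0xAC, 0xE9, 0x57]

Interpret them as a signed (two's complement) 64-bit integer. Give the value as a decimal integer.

Little-endian: lowest address holds the least-significant byte.
Reassemble most-significant byte first: 57 E9 AC DE EA 3B 5C 1C → 0x57E9ACDEEA3B5C1C.
0x57E9ACDEEA3B5C1C = 6334784424285789212.

6334784424285789212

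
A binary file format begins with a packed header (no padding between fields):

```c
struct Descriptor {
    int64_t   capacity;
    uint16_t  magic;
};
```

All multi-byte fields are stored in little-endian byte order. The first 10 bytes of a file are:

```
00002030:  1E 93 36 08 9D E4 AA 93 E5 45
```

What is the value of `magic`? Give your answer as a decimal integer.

`magic` follows `capacity` (8 bytes), so it starts at byte offset 8 and occupies 2 bytes.
Bytes at offsets 8..9: E5 45.
Little-endian stores the least-significant byte at the lowest address.
Reassemble most-significant byte first: 45 E5 → 0x45E5.
0x45E5 = 17893.

17893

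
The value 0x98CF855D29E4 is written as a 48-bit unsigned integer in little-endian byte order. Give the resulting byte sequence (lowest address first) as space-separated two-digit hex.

Split into bytes (most-significant first): 98 CF 85 5D 29 E4.
Little-endian: lowest address holds the least-significant byte.
So at ascending addresses the bytes are E4 29 5D 85 CF 98.

E4 29 5D 85 CF 98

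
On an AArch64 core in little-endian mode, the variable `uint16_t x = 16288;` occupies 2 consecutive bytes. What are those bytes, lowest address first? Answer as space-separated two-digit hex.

16288 in hexadecimal, padded to 16 bits, is 0x3FA0.
Split into bytes (most-significant first): 3F A0.
Little-endian stores the least-significant byte at the lowest address.
So at ascending addresses the bytes are A0 3F.

A0 3F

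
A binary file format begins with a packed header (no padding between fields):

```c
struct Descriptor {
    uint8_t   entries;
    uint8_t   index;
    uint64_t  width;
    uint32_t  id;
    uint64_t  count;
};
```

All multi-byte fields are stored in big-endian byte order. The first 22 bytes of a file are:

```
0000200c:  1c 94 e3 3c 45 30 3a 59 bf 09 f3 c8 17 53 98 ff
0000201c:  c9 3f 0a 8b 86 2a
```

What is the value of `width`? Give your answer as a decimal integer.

`width` follows `entries` (1 B), `index` (1 B), so it starts at offset 1 + 1 = 2 and occupies 8 bytes.
Bytes at offsets 2..9: E3 3C 45 30 3A 59 BF 09.
In big-endian order the high byte comes first in memory.
The bytes are already most-significant first: 0xE33C45303A59BF09.
0xE33C45303A59BF09 = 16374038418651987721.

16374038418651987721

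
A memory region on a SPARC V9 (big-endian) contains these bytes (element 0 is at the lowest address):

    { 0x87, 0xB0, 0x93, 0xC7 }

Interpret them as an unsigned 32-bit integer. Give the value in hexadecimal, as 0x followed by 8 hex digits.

In big-endian order the high byte comes first in memory.
The bytes are already most-significant first: 0x87B093C7.

0x87B093C7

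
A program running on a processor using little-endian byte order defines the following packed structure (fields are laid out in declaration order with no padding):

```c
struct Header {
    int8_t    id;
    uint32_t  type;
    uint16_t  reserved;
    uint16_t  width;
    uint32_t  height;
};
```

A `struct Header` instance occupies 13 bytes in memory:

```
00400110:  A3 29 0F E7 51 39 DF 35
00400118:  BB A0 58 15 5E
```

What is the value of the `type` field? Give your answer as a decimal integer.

1374097193

`type` follows `id` (1 byte), so it starts at byte offset 1 and occupies 4 bytes.
Bytes at offsets 1..4: 29 0F E7 51.
In little-endian order the low byte comes first in memory.
Reassemble most-significant byte first: 51 E7 0F 29 → 0x51E70F29.
0x51E70F29 = 1374097193.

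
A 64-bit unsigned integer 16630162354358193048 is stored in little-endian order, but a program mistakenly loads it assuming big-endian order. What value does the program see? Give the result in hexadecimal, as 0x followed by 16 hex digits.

0x980B98088D34CAE6

16630162354358193048 in 64-bit hexadecimal is 0xE6CA348D08980B98.
Stored little-endian, the bytes at ascending addresses are 98 0B 98 08 8D 34 CA E6.
Read back as big-endian, the last byte is least significant, giving 0x980B98088D34CAE6.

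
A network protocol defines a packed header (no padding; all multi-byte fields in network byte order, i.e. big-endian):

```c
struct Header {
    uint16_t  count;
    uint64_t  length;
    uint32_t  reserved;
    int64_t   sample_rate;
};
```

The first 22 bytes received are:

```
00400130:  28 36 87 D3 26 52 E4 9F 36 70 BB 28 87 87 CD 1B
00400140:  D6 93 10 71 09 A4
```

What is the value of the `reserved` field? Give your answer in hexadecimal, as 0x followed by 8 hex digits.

0xBB288787

`reserved` follows `count` (2 B), `length` (8 B), so it starts at offset 2 + 8 = 10 and occupies 4 bytes.
Bytes at offsets 10..13: BB 28 87 87.
Big-endian stores the most-significant byte at the lowest address.
The bytes are already most-significant first: 0xBB288787.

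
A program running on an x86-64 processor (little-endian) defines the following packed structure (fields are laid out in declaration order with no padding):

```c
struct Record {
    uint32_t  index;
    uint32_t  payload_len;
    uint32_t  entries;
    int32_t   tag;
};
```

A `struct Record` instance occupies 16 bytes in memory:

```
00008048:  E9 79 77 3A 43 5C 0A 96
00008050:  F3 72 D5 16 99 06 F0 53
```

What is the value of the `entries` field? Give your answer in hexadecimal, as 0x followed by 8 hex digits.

0x16D572F3

`entries` follows `index` (4 B), `payload_len` (4 B), so it starts at offset 4 + 4 = 8 and occupies 4 bytes.
Bytes at offsets 8..11: F3 72 D5 16.
Little-endian stores the least-significant byte at the lowest address.
Reassemble most-significant byte first: 16 D5 72 F3 → 0x16D572F3.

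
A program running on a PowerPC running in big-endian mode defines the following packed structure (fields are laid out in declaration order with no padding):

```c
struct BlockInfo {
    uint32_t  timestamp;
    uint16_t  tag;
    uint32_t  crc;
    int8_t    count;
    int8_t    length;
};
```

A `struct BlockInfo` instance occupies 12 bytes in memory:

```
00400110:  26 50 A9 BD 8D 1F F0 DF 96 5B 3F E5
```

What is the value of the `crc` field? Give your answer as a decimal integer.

4041184859

`crc` follows `timestamp` (4 B), `tag` (2 B), so it starts at offset 4 + 2 = 6 and occupies 4 bytes.
Bytes at offsets 6..9: F0 DF 96 5B.
Big-endian stores the most-significant byte at the lowest address.
The bytes are already most-significant first: 0xF0DF965B.
0xF0DF965B = 4041184859.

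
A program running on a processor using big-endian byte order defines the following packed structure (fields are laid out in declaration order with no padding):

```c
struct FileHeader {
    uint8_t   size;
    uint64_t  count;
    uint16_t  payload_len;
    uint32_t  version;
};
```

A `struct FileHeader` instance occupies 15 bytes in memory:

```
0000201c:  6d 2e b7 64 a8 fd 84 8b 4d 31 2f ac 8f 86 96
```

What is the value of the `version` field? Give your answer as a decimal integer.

`version` follows `size` (1 B), `count` (8 B), `payload_len` (2 B), so it starts at offset 1 + 8 + 2 = 11 and occupies 4 bytes.
Bytes at offsets 11..14: AC 8F 86 96.
Big-endian: lowest address holds the most-significant byte.
The bytes are already most-significant first: 0xAC8F8696.
0xAC8F8696 = 2895087254.

2895087254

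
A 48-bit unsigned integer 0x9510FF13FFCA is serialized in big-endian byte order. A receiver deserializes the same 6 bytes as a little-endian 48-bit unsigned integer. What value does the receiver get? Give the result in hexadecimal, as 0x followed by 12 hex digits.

Stored big-endian, the bytes at ascending addresses are 95 10 FF 13 FF CA.
Read back as little-endian, the first byte is least significant, giving 0xCAFF13FF1095.

0xCAFF13FF1095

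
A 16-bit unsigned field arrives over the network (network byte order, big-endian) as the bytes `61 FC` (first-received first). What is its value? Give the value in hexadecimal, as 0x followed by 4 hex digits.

0x61FC

In big-endian order the high byte comes first in memory.
The bytes are already most-significant first: 0x61FC.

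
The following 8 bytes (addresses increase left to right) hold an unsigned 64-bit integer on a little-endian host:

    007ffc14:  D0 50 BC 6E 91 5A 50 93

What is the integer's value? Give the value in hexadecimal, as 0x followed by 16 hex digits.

In little-endian order the low byte comes first in memory.
Reassemble most-significant byte first: 93 50 5A 91 6E BC 50 D0 → 0x93505A916EBC50D0.

0x93505A916EBC50D0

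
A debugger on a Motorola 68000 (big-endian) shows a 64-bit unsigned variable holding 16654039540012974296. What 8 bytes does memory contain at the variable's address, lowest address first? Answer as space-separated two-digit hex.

E7 1F 08 B9 89 C8 80 D8

16654039540012974296 in hexadecimal, padded to 64 bits, is 0xE71F08B989C880D8.
Split into bytes (most-significant first): E7 1F 08 B9 89 C8 80 D8.
Big-endian stores the most-significant byte at the lowest address.
So the memory order matches the most-significant-first order: E7 1F 08 B9 89 C8 80 D8.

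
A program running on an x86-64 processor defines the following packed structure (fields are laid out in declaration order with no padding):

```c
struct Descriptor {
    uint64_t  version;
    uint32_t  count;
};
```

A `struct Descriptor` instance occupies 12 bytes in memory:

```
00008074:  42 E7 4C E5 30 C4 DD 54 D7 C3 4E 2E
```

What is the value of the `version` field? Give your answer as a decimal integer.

`version` is the first field, at byte offset 0, occupying 8 bytes.
Bytes at offsets 0..7: 42 E7 4C E5 30 C4 DD 54.
In little-endian order the low byte comes first in memory.
Reassemble most-significant byte first: 54 DD C4 30 E5 4C E7 42 → 0x54DDC430E54CE742.
0x54DDC430E54CE742 = 6115259583323498306.

6115259583323498306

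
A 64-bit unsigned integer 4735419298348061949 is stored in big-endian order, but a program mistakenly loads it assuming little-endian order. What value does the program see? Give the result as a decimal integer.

4735419298348061949 in 64-bit hexadecimal is 0x41B796C33490D4FD.
Stored big-endian, the bytes at ascending addresses are 41 B7 96 C3 34 90 D4 FD.
Read back as little-endian, the first byte is least significant, giving 0xFDD49034C396B741.
0xFDD49034C396B741 = 18290402542952560449.

18290402542952560449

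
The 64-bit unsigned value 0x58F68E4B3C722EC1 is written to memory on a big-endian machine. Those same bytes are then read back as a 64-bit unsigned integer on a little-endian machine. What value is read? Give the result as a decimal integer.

13920189101540046424

Stored big-endian, the bytes at ascending addresses are 58 F6 8E 4B 3C 72 2E C1.
Read back as little-endian, the first byte is least significant, giving 0xC12E723C4B8EF658.
0xC12E723C4B8EF658 = 13920189101540046424.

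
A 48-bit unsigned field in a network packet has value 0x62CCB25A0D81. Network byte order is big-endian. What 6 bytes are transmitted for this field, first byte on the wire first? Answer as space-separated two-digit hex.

62 CC B2 5A 0D 81

Split into bytes (most-significant first): 62 CC B2 5A 0D 81.
Big-endian stores the most-significant byte at the lowest address.
So the memory order matches the most-significant-first order: 62 CC B2 5A 0D 81.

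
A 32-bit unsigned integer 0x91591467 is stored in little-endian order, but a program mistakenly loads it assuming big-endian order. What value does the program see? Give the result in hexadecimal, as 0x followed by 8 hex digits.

Stored little-endian, the bytes at ascending addresses are 67 14 59 91.
Read back as big-endian, the last byte is least significant, giving 0x67145991.

0x67145991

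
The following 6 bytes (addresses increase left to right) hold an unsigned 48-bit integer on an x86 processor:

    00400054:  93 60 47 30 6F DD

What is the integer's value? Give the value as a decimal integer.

Little-endian: lowest address holds the least-significant byte.
Reassemble most-significant byte first: DD 6F 30 47 60 93 → 0xDD6F30476093.
0xDD6F30476093 = 243469621092499.

243469621092499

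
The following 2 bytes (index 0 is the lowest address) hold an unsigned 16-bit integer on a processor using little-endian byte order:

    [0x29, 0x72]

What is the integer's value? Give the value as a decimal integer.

29225

Little-endian: lowest address holds the least-significant byte.
Reassemble most-significant byte first: 72 29 → 0x7229.
0x7229 = 29225.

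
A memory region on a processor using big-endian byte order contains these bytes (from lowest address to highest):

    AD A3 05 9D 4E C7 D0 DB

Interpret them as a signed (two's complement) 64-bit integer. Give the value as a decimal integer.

-5934893710754459429

Big-endian stores the most-significant byte at the lowest address.
The bytes are already most-significant first: 0xADA3059D4EC7D0DB.
Top bit is set, so as a signed 64-bit value this is 0xADA3059D4EC7D0DB − 2^64 = -5934893710754459429.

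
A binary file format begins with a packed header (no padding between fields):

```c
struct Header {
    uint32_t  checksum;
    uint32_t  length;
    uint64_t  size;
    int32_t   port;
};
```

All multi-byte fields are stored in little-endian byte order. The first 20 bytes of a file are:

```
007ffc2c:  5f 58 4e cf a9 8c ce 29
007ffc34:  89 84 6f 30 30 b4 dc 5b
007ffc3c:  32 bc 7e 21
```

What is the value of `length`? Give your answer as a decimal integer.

701402281

`length` follows `checksum` (4 bytes), so it starts at byte offset 4 and occupies 4 bytes.
Bytes at offsets 4..7: A9 8C CE 29.
Little-endian: lowest address holds the least-significant byte.
Reassemble most-significant byte first: 29 CE 8C A9 → 0x29CE8CA9.
0x29CE8CA9 = 701402281.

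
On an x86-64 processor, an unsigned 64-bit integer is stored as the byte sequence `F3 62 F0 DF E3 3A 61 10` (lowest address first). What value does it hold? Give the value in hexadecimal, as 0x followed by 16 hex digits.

Little-endian stores the least-significant byte at the lowest address.
Reassemble most-significant byte first: 10 61 3A E3 DF F0 62 F3 → 0x10613AE3DFF062F3.

0x10613AE3DFF062F3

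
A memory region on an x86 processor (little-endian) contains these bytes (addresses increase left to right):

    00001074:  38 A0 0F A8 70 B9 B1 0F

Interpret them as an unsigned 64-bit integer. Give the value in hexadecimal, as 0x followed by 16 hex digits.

0x0FB1B970A80FA038

In little-endian order the low byte comes first in memory.
Reassemble most-significant byte first: 0F B1 B9 70 A8 0F A0 38 → 0x0FB1B970A80FA038.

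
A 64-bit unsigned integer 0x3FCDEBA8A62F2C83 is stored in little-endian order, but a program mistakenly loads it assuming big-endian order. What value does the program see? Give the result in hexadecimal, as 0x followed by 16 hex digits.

0x832C2FA6A8EBCD3F

Stored little-endian, the bytes at ascending addresses are 83 2C 2F A6 A8 EB CD 3F.
Read back as big-endian, the last byte is least significant, giving 0x832C2FA6A8EBCD3F.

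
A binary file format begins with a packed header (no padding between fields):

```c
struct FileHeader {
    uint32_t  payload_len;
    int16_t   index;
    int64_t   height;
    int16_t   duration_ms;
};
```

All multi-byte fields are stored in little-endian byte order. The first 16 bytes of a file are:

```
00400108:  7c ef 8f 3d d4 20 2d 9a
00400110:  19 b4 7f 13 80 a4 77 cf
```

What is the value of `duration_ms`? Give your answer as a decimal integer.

-12425

`duration_ms` follows `payload_len` (4 B), `index` (2 B), `height` (8 B), so it starts at offset 4 + 2 + 8 = 14 and occupies 2 bytes.
Bytes at offsets 14..15: 77 CF.
In little-endian order the low byte comes first in memory.
Reassemble most-significant byte first: CF 77 → 0xCF77.
Top bit is set, so as a signed 16-bit value this is 0xCF77 − 2^16 = -12425.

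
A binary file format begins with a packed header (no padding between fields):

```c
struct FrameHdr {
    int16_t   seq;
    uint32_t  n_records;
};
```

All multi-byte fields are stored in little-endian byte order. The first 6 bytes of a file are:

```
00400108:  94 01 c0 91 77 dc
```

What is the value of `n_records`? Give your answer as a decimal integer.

3698823616

`n_records` follows `seq` (2 bytes), so it starts at byte offset 2 and occupies 4 bytes.
Bytes at offsets 2..5: C0 91 77 DC.
In little-endian order the low byte comes first in memory.
Reassemble most-significant byte first: DC 77 91 C0 → 0xDC7791C0.
0xDC7791C0 = 3698823616.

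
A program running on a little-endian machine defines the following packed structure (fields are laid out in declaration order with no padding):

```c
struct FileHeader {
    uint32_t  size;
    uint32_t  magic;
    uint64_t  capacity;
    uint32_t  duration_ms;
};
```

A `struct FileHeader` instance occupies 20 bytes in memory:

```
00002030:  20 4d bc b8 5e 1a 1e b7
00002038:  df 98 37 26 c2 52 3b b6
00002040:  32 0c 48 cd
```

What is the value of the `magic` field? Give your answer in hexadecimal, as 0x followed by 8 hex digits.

0xB71E1A5E

`magic` follows `size` (4 bytes), so it starts at byte offset 4 and occupies 4 bytes.
Bytes at offsets 4..7: 5E 1A 1E B7.
In little-endian order the low byte comes first in memory.
Reassemble most-significant byte first: B7 1E 1A 5E → 0xB71E1A5E.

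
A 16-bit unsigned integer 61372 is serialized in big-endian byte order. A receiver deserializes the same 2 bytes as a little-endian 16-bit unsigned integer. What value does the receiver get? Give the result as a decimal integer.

61372 in 16-bit hexadecimal is 0xEFBC.
Stored big-endian, the bytes at ascending addresses are EF BC.
Read back as little-endian, the first byte is least significant, giving 0xBCEF.
0xBCEF = 48367.

48367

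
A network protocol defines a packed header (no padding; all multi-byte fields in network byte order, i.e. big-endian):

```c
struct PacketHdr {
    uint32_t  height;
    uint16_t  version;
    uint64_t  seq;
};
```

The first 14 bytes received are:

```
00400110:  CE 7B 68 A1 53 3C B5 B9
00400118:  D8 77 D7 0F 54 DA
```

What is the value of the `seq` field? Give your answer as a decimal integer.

`seq` follows `height` (4 B), `version` (2 B), so it starts at offset 4 + 2 = 6 and occupies 8 bytes.
Bytes at offsets 6..13: B5 B9 D8 77 D7 0F 54 DA.
Big-endian stores the most-significant byte at the lowest address.
The bytes are already most-significant first: 0xB5B9D877D70F54DA.
0xB5B9D877D70F54DA = 13094735400777241818.

13094735400777241818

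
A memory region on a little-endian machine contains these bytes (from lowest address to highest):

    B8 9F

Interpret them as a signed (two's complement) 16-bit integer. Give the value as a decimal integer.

In little-endian order the low byte comes first in memory.
Reassemble most-significant byte first: 9F B8 → 0x9FB8.
Top bit is set, so as a signed 16-bit value this is 0x9FB8 − 2^16 = -24648.

-24648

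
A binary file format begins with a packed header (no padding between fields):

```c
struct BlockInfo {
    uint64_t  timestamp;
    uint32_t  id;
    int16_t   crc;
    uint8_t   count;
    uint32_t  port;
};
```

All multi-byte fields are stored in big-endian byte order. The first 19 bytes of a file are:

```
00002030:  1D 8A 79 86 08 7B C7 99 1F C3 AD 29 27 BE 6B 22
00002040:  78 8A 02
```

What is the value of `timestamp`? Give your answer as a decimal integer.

2128647390460888985

`timestamp` is the first field, at byte offset 0, occupying 8 bytes.
Bytes at offsets 0..7: 1D 8A 79 86 08 7B C7 99.
Big-endian: lowest address holds the most-significant byte.
The bytes are already most-significant first: 0x1D8A7986087BC799.
0x1D8A7986087BC799 = 2128647390460888985.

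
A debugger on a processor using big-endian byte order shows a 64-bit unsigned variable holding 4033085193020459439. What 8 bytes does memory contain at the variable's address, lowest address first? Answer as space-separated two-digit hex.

37 F8 65 9D 66 DF 49 AF

4033085193020459439 in hexadecimal, padded to 64 bits, is 0x37F8659D66DF49AF.
Split into bytes (most-significant first): 37 F8 65 9D 66 DF 49 AF.
Big-endian: lowest address holds the most-significant byte.
So the memory order matches the most-significant-first order: 37 F8 65 9D 66 DF 49 AF.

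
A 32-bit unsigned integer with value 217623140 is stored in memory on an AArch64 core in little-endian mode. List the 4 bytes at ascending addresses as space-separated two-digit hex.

217623140 in hexadecimal, padded to 32 bits, is 0x0CF8AA64.
Split into bytes (most-significant first): 0C F8 AA 64.
In little-endian order the low byte comes first in memory.
So at ascending addresses the bytes are 64 AA F8 0C.

64 AA F8 0C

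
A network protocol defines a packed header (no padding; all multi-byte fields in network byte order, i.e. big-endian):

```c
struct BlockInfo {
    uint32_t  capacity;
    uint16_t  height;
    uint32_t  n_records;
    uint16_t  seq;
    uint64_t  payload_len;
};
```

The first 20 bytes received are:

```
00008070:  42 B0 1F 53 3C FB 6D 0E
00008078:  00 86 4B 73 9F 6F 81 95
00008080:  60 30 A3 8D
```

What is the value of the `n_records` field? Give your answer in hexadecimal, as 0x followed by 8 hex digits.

`n_records` follows `capacity` (4 B), `height` (2 B), so it starts at offset 4 + 2 = 6 and occupies 4 bytes.
Bytes at offsets 6..9: 6D 0E 00 86.
In big-endian order the high byte comes first in memory.
The bytes are already most-significant first: 0x6D0E0086.

0x6D0E0086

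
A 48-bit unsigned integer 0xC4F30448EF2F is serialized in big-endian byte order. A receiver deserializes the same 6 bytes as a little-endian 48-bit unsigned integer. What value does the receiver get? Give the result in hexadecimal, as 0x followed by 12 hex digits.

0x2FEF4804F3C4

Stored big-endian, the bytes at ascending addresses are C4 F3 04 48 EF 2F.
Read back as little-endian, the first byte is least significant, giving 0x2FEF4804F3C4.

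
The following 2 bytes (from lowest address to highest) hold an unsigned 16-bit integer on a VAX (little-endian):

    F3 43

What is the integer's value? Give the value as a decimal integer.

17395

Little-endian stores the least-significant byte at the lowest address.
Reassemble most-significant byte first: 43 F3 → 0x43F3.
0x43F3 = 17395.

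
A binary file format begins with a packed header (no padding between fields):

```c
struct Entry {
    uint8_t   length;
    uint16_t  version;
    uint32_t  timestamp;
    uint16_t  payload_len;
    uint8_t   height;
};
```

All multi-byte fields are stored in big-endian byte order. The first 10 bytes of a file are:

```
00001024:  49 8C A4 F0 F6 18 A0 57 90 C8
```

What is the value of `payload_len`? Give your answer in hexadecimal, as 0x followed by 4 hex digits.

0x5790

`payload_len` follows `length` (1 B), `version` (2 B), `timestamp` (4 B), so it starts at offset 1 + 2 + 4 = 7 and occupies 2 bytes.
Bytes at offsets 7..8: 57 90.
Big-endian stores the most-significant byte at the lowest address.
The bytes are already most-significant first: 0x5790.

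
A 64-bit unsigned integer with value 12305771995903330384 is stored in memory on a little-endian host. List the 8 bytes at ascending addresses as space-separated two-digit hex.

12305771995903330384 in hexadecimal, padded to 64 bits, is 0xAAC6E26E76C48850.
Split into bytes (most-significant first): AA C6 E2 6E 76 C4 88 50.
Little-endian: lowest address holds the least-significant byte.
So at ascending addresses the bytes are 50 88 C4 76 6E E2 C6 AA.

50 88 C4 76 6E E2 C6 AA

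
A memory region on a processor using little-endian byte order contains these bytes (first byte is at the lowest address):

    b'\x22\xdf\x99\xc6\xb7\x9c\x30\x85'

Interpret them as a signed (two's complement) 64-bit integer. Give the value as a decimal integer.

-8849400954658103518

Little-endian: lowest address holds the least-significant byte.
Reassemble most-significant byte first: 85 30 9C B7 C6 99 DF 22 → 0x85309CB7C699DF22.
Top bit is set, so as a signed 64-bit value this is 0x85309CB7C699DF22 − 2^64 = -8849400954658103518.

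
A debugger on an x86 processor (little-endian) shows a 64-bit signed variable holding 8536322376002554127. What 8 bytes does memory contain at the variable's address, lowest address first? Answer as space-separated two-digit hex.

0F C9 D9 3D F9 1B 77 76

8536322376002554127 in hexadecimal, padded to 64 bits, is 0x76771BF93DD9C90F.
Split into bytes (most-significant first): 76 77 1B F9 3D D9 C9 0F.
Little-endian: lowest address holds the least-significant byte.
So at ascending addresses the bytes are 0F C9 D9 3D F9 1B 77 76.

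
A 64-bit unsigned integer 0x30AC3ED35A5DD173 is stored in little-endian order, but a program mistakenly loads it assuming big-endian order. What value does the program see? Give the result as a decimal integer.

8345554229166779440

Stored little-endian, the bytes at ascending addresses are 73 D1 5D 5A D3 3E AC 30.
Read back as big-endian, the last byte is least significant, giving 0x73D15D5AD33EAC30.
0x73D15D5AD33EAC30 = 8345554229166779440.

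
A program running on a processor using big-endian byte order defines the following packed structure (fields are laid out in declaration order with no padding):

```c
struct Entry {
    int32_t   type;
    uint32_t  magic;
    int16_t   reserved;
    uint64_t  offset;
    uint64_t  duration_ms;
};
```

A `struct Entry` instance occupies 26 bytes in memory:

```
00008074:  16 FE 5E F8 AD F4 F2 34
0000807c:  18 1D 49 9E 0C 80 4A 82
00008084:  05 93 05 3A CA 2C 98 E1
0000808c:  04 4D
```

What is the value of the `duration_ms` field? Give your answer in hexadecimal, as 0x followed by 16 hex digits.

`duration_ms` follows `type` (4 B), `magic` (4 B), `reserved` (2 B), `offset` (8 B), so it starts at offset 4 + 4 + 2 + 8 = 18 and occupies 8 bytes.
Bytes at offsets 18..25: 05 3A CA 2C 98 E1 04 4D.
In big-endian order the high byte comes first in memory.
The bytes are already most-significant first: 0x053ACA2C98E1044D.

0x053ACA2C98E1044D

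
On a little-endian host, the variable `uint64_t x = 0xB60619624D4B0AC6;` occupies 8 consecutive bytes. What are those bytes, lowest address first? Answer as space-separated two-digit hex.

C6 0A 4B 4D 62 19 06 B6

Split into bytes (most-significant first): B6 06 19 62 4D 4B 0A C6.
In little-endian order the low byte comes first in memory.
So at ascending addresses the bytes are C6 0A 4B 4D 62 19 06 B6.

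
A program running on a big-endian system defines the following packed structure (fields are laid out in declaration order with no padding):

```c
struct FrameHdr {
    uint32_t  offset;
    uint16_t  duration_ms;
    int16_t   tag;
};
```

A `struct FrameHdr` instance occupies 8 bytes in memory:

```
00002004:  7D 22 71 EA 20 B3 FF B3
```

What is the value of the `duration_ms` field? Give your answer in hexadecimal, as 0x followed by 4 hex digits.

0x20B3

`duration_ms` follows `offset` (4 bytes), so it starts at byte offset 4 and occupies 2 bytes.
Bytes at offsets 4..5: 20 B3.
Big-endian: lowest address holds the most-significant byte.
The bytes are already most-significant first: 0x20B3.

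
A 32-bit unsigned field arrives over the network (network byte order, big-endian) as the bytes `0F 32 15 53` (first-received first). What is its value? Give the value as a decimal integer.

254940499

Big-endian stores the most-significant byte at the lowest address.
The bytes are already most-significant first: 0x0F321553.
0x0F321553 = 254940499.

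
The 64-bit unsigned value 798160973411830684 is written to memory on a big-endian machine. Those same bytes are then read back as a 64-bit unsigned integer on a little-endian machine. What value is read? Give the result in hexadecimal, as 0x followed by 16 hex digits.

798160973411830684 in 64-bit hexadecimal is 0x0B13A32D2DCACB9C.
Stored big-endian, the bytes at ascending addresses are 0B 13 A3 2D 2D CA CB 9C.
Read back as little-endian, the first byte is least significant, giving 0x9CCBCA2D2DA3130B.

0x9CCBCA2D2DA3130B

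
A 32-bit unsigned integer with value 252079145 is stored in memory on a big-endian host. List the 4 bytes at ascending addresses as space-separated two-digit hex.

0F 06 6C 29

252079145 in hexadecimal, padded to 32 bits, is 0x0F066C29.
Split into bytes (most-significant first): 0F 06 6C 29.
In big-endian order the high byte comes first in memory.
So the memory order matches the most-significant-first order: 0F 06 6C 29.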